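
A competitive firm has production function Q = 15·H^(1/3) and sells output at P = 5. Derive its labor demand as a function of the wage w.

MP_H = (1/3)·15·H^(-2/3) = 5·H^(-2/3).
Setting P·MP_H = w: 25·H^(-2/3) = w.
Solving for H: H^(-2/3) = w/25, so H = (25/w)^(3/2).

H(w) = (25/w)^(3/2)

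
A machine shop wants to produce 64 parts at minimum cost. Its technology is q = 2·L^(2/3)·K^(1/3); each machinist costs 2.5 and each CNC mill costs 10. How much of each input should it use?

L* = 64, K* = 8

Cost minimization requires the marginal rate of technical substitution to equal the input-price ratio: MP_L/MP_K = w/r.
Here MP_L/MP_K = (2/3)·(K/L)/(1/3) = 2·(K/L). Setting this equal to 2.5/10 = 0.25 gives K = 0.125L.
Substituting into q = 64: 2·L^(2/3)·(0.125L)^(1/3) = 64.
Solving, L = 64 and K = 8.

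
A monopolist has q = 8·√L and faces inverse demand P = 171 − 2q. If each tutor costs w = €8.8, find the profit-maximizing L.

L* = 25

Marginal revenue from the inverse demand is MR = 171 − 4q.
The marginal product is MP_L = 4·L^(-1/2).
A monopolist hires until marginal revenue product equals the wage: MR·MP_L = w.
At L, q = 8·√L. Substituting and solving: (171 − 32·√L)·4·L^(-1/2) = 8.8 gives L = 25.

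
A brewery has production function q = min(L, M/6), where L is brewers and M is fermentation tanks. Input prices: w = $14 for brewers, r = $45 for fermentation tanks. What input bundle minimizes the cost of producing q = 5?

L* = 5, M* = 30

With a fixed-proportions technology, the cost-minimizing bundle uses no slack in either input: L = M/6 = q.
So L = 5 and M = 6·5 = 30.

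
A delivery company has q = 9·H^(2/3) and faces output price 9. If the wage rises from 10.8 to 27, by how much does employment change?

ΔH = -117

From P·MP_H = w with MP_H = 6·H^(-1/3), the labor demand is H(w) = (54/w)^(3).
At w = 10.8: H = 125. At w = 27: H = 8.
ΔH = 8 − 125 = -117.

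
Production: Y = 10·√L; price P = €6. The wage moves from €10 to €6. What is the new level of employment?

From P·MP_L = w with MP_L = 5·L^(-1/2), the labor demand is L(w) = (30/w)^(2).
At w = 10: L = 9. At w = 6: L = 25.

L* = 25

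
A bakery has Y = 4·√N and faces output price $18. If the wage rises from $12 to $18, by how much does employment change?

ΔN = -5

From P·MP_N = w with MP_N = 2·N^(-1/2), the labor demand is N(w) = (36/w)^(2).
At w = 12: N = 9. At w = 18: N = 4.
ΔN = 4 − 9 = -5.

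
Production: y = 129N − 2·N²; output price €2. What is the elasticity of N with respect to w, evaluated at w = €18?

From P·MP_N = w with MP_N = 129 − 4N, labor demand is N(w) = (129 − w/2)/4.
dN/dw = −1/(8) = -0.125.
At w = 18, N = 30, so ε = (dN/dw)·(w/N) = (-0.125)·(18/30) = -0.075.

ε = -0.075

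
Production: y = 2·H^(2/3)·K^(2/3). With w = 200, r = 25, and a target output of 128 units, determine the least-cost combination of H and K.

Cost minimization requires the marginal rate of technical substitution to equal the input-price ratio: MP_H/MP_K = w/r.
Here MP_H/MP_K = (2/3)·(K/H)/(2/3) = (K/H). Setting this equal to 200/25 = 8 gives K = 8H.
Substituting into y = 128: 2·H^(2/3)·(8H)^(2/3) = 128.
Solving, H = 8 and K = 64.

H* = 8, K* = 64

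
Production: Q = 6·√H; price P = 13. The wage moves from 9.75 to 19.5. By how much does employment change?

ΔH = -12

From P·MP_H = w with MP_H = 3·H^(-1/2), the labor demand is H(w) = (39/w)^(2).
At w = 9.75: H = 16. At w = 19.5: H = 4.
ΔH = 4 − 16 = -12.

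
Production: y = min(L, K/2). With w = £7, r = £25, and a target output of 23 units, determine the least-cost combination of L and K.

With a fixed-proportions technology, the cost-minimizing bundle uses no slack in either input: L = K/2 = y.
So L = 23 and K = 2·23 = 46.

L* = 23, K* = 46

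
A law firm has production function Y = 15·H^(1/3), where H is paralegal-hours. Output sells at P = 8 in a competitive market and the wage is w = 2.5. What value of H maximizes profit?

MP_H = (1/3)·15·H^(-2/3) = 5·H^(-2/3).
Profit maximization for a price taker requires P·MP_H = w: 8·5·H^(-2/3) = 2.5.
So H^(-2/3) = 0.0625, which gives H = 64.

H* = 64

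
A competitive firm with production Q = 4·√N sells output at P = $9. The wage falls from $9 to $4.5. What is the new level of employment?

From P·MP_N = w with MP_N = 2·N^(-1/2), the labor demand is N(w) = (18/w)^(2).
At w = 9: N = 4. At w = 4.5: N = 16.

N* = 16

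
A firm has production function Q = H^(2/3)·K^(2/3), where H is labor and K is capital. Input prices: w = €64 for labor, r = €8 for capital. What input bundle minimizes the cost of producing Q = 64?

H* = 8, K* = 64

Cost minimization requires the marginal rate of technical substitution to equal the input-price ratio: MP_H/MP_K = w/r.
Here MP_H/MP_K = (2/3)·(K/H)/(2/3) = (K/H). Setting this equal to 64/8 = 8 gives K = 8H.
Substituting into Q = 64: H^(2/3)·(8H)^(2/3) = 64.
Solving, H = 8 and K = 64.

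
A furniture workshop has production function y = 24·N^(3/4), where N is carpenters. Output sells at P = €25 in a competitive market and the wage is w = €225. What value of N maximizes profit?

N* = 16

MP_N = (3/4)·24·N^(-1/4) = 18·N^(-1/4).
Profit maximization for a price taker requires P·MP_N = w: 25·18·N^(-1/4) = 225.
So N^(-1/4) = 0.5, which gives N = 16.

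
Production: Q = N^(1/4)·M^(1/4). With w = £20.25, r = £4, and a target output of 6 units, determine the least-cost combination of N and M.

N* = 16, M* = 81

Cost minimization requires the marginal rate of technical substitution to equal the input-price ratio: MP_N/MP_M = w/r.
Here MP_N/MP_M = (1/4)·(M/N)/(1/4) = (M/N). Setting this equal to 20.25/4 = 5.0625 gives M = 5.0625N.
Substituting into Q = 6: N^(1/4)·(5.0625N)^(1/4) = 6.
Solving, N = 16 and M = 81.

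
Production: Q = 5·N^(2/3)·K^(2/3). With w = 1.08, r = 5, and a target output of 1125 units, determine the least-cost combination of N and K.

Cost minimization requires the marginal rate of technical substitution to equal the input-price ratio: MP_N/MP_K = w/r.
Here MP_N/MP_K = (2/3)·(K/N)/(2/3) = (K/N). Setting this equal to 1.08/5 = 0.216 gives K = 0.216N.
Substituting into Q = 1125: 5·N^(2/3)·(0.216N)^(2/3) = 1125.
Solving, N = 125 and K = 27.

N* = 125, K* = 27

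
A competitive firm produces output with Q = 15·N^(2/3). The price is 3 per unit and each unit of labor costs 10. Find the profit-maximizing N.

N* = 27

MP_N = (2/3)·15·N^(-1/3) = 10·N^(-1/3).
Profit maximization for a price taker requires P·MP_N = w: 3·10·N^(-1/3) = 10.
So N^(-1/3) = 1/3, which gives N = 27.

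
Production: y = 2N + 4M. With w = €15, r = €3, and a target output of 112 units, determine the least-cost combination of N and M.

The inputs are perfect substitutes, so the firm uses whichever has the lower cost per unit of output.
Cost per unit of output via N is w/2 = 7.5; via M it is r/4 = 0.75. M is cheaper.
Producing y = 112 with M alone: N = 0, M = 28.

N* = 0, M* = 28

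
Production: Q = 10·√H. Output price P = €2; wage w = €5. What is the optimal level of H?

MP_H = (1/2)·10·H^(-1/2) = 5·H^(-1/2).
Profit maximization for a price taker requires P·MP_H = w: 2·5·H^(-1/2) = 5.
So H^(-1/2) = 0.5, which gives H = 4.

H* = 4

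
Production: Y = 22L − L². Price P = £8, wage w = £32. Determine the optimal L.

L* = 9

The marginal product of L is MP_L = 22 − 2L.
A price-taking firm hires until the value of the marginal product equals the wage: P·MP_L = w, so 8·(22 − 2L) = 32.
Then 22 − 2L = 4, giving L = 9.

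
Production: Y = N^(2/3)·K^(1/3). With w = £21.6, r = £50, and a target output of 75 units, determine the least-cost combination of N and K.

N* = 125, K* = 27

Cost minimization requires the marginal rate of technical substitution to equal the input-price ratio: MP_N/MP_K = w/r.
Here MP_N/MP_K = (2/3)·(K/N)/(1/3) = 2·(K/N). Setting this equal to 21.6/50 = 0.432 gives K = 0.216N.
Substituting into Y = 75: N^(2/3)·(0.216N)^(1/3) = 75.
Solving, N = 125 and K = 27.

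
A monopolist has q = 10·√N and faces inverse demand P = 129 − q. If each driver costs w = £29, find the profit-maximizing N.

N* = 25

Marginal revenue from the inverse demand is MR = 129 − 2q.
The marginal product is MP_N = 5·N^(-1/2).
A monopolist hires until marginal revenue product equals the wage: MR·MP_N = w.
At N, q = 10·√N. Substituting and solving: (129 − 20·√N)·5·N^(-1/2) = 29 gives N = 25.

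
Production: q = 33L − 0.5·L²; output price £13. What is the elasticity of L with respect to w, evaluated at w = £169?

ε = -0.65

From P·MP_L = w with MP_L = 33 − L, labor demand is L(w) = 33 − w/13.
dL/dw = −1/(13) = -1/13.
At w = 169, L = 20, so ε = (dL/dw)·(w/L) = (-1/13)·(169/20) = -0.65.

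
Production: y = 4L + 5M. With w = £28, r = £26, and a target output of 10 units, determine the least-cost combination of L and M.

The inputs are perfect substitutes, so the firm uses whichever has the lower cost per unit of output.
Cost per unit of output via L is w/4 = 7; via M it is r/5 = 5.2. M is cheaper.
Producing y = 10 with M alone: L = 0, M = 2.

L* = 0, M* = 2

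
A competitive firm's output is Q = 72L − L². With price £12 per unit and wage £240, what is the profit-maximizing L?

The marginal product of L is MP_L = 72 − 2L.
A price-taking firm hires until the value of the marginal product equals the wage: P·MP_L = w, so 12·(72 − 2L) = 240.
Then 72 − 2L = 20, giving L = 26.

L* = 26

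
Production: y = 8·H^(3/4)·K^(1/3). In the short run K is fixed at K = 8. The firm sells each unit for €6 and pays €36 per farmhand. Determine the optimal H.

With K = 8, MP_H = (3/4)·8·H^(-1/4)·8^(1/3) = 12·H^(-1/4).
Profit maximization for a price taker requires P·MP_H = w: 6·12·H^(-1/4) = 36.
So H^(-1/4) = 0.5, which gives H = 16.

H* = 16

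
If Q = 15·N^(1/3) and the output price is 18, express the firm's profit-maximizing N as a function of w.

MP_N = (1/3)·15·N^(-2/3) = 5·N^(-2/3).
Setting P·MP_N = w: 90·N^(-2/3) = w.
Solving for N: N^(-2/3) = w/90, so N = (90/w)^(3/2).

N(w) = (90/w)^(3/2)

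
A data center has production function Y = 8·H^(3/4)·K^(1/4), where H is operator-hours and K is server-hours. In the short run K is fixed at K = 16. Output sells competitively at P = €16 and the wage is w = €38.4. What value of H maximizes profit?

H* = 625

With K = 16, MP_H = (3/4)·8·H^(-1/4)·16^(1/4) = 12·H^(-1/4).
Profit maximization for a price taker requires P·MP_H = w: 16·12·H^(-1/4) = 38.4.
So H^(-1/4) = 0.2, which gives H = 625.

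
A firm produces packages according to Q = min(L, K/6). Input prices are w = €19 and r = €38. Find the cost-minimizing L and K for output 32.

L* = 32, K* = 192

With a fixed-proportions technology, the cost-minimizing bundle uses no slack in either input: L = K/6 = Q.
So L = 32 and K = 6·32 = 192.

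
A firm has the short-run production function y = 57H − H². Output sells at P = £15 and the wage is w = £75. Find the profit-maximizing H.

The marginal product of H is MP_H = 57 − 2H.
A price-taking firm hires until the value of the marginal product equals the wage: P·MP_H = w, so 15·(57 − 2H) = 75.
Then 57 − 2H = 5, giving H = 26.

H* = 26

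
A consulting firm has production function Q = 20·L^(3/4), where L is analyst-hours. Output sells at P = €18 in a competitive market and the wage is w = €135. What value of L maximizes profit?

L* = 16

MP_L = (3/4)·20·L^(-1/4) = 15·L^(-1/4).
Profit maximization for a price taker requires P·MP_L = w: 18·15·L^(-1/4) = 135.
So L^(-1/4) = 0.5, which gives L = 16.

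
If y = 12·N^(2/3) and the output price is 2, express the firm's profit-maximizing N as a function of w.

MP_N = (2/3)·12·N^(-1/3) = 8·N^(-1/3).
Setting P·MP_N = w: 16·N^(-1/3) = w.
Solving for N: N^(-1/3) = w/16, so N = (16/w)^(3).

N(w) = 4096/w³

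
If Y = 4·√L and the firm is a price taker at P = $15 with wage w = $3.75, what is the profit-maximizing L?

MP_L = (1/2)·4·L^(-1/2) = 2·L^(-1/2).
Profit maximization for a price taker requires P·MP_L = w: 15·2·L^(-1/2) = 3.75.
So L^(-1/2) = 0.125, which gives L = 64.

L* = 64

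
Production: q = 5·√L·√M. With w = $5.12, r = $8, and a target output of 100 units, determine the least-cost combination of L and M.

Cost minimization requires the marginal rate of technical substitution to equal the input-price ratio: MP_L/MP_M = w/r.
Here MP_L/MP_M = (1/2)·(M/L)/(1/2) = (M/L). Setting this equal to 5.12/8 = 0.64 gives M = 0.64L.
Substituting into q = 100: 5·L^(1/2)·(0.64L)^(1/2) = 100.
Solving, L = 25 and M = 16.

L* = 25, M* = 16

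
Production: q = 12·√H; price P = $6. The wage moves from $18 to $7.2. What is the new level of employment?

From P·MP_H = w with MP_H = 6·H^(-1/2), the labor demand is H(w) = (36/w)^(2).
At w = 18: H = 4. At w = 7.2: H = 25.

H* = 25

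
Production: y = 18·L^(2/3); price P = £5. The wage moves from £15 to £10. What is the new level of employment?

L* = 216

From P·MP_L = w with MP_L = 12·L^(-1/3), the labor demand is L(w) = (60/w)^(3).
At w = 15: L = 64. At w = 10: L = 216.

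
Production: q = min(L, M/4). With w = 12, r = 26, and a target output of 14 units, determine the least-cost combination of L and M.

With a fixed-proportions technology, the cost-minimizing bundle uses no slack in either input: L = M/4 = q.
So L = 14 and M = 4·14 = 56.

L* = 14, M* = 56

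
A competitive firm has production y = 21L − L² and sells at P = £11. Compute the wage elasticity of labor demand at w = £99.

From P·MP_L = w with MP_L = 21 − 2L, labor demand is L(w) = (21 − w/11)/2.
dL/dw = −1/(22) = -1/22.
At w = 99, L = 6, so ε = (dL/dw)·(w/L) = (-1/22)·(99/6) = -0.75.

ε = -0.75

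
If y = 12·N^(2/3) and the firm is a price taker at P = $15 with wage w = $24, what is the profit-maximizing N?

N* = 125

MP_N = (2/3)·12·N^(-1/3) = 8·N^(-1/3).
Profit maximization for a price taker requires P·MP_N = w: 15·8·N^(-1/3) = 24.
So N^(-1/3) = 0.2, which gives N = 125.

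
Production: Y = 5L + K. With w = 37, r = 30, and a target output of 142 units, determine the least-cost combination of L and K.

L* = 28.4, K* = 0

The inputs are perfect substitutes, so the firm uses whichever has the lower cost per unit of output.
Cost per unit of output via L is 7.4; via K it is 30. L is cheaper.
Producing Y = 142 with L alone: L = 28.4, K = 0.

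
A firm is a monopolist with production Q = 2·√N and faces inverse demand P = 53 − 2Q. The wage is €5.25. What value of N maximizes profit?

N* = 16

Marginal revenue from the inverse demand is MR = 53 − 4Q.
The marginal product is MP_N = N^(-1/2).
A monopolist hires until marginal revenue product equals the wage: MR·MP_N = w.
At N, Q = 2·√N. Substituting and solving: (53 − 8·√N)·N^(-1/2) = 5.25 gives N = 16.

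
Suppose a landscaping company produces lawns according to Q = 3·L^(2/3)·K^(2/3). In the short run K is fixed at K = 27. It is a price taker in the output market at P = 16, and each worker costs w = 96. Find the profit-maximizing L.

With K = 27, MP_L = (2/3)·3·L^(-1/3)·27^(2/3) = 18·L^(-1/3).
Profit maximization for a price taker requires P·MP_L = w: 16·18·L^(-1/3) = 96.
So L^(-1/3) = 1/3, which gives L = 27.

L* = 27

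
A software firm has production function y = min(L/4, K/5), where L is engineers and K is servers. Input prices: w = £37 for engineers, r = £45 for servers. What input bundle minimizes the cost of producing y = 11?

L* = 44, K* = 55

With a fixed-proportions technology, the cost-minimizing bundle uses no slack in either input: L/4 = K/5 = y.
So L = 4·11 = 44 and K = 5·11 = 55.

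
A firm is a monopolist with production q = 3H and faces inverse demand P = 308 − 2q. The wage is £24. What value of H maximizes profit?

Marginal revenue from the inverse demand is MR = 308 − 4q.
The marginal product is MP_H = 3.
A monopolist hires until marginal revenue product equals the wage: MR·MP_H = w.
(308 − 12H)·3 = 24, so H = 25.

H* = 25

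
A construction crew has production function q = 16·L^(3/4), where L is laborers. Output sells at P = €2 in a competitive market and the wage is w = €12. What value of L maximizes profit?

L* = 16

MP_L = (3/4)·16·L^(-1/4) = 12·L^(-1/4).
Profit maximization for a price taker requires P·MP_L = w: 2·12·L^(-1/4) = 12.
So L^(-1/4) = 0.5, which gives L = 16.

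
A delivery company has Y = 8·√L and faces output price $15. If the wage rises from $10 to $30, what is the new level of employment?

From P·MP_L = w with MP_L = 4·L^(-1/2), the labor demand is L(w) = (60/w)^(2).
At w = 10: L = 36. At w = 30: L = 4.

L* = 4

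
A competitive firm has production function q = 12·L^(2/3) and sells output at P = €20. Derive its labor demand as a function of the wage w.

L(w) = 4096000/w³

MP_L = (2/3)·12·L^(-1/3) = 8·L^(-1/3).
Setting P·MP_L = w: 160·L^(-1/3) = w.
Solving for L: L^(-1/3) = w/160, so L = (160/w)^(3).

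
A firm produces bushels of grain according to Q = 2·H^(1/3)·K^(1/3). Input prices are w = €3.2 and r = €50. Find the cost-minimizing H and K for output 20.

H* = 125, K* = 8

Cost minimization requires the marginal rate of technical substitution to equal the input-price ratio: MP_H/MP_K = w/r.
Here MP_H/MP_K = (1/3)·(K/H)/(1/3) = (K/H). Setting this equal to 3.2/50 = 0.064 gives K = 0.064H.
Substituting into Q = 20: 2·H^(1/3)·(0.064H)^(1/3) = 20.
Solving, H = 125 and K = 8.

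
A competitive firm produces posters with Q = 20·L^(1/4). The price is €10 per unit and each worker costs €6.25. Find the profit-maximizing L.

L* = 16

MP_L = (1/4)·20·L^(-3/4) = 5·L^(-3/4).
Profit maximization for a price taker requires P·MP_L = w: 10·5·L^(-3/4) = 6.25.
So L^(-3/4) = 0.125, which gives L = 16.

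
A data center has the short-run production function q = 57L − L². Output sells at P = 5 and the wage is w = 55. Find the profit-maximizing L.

The marginal product of L is MP_L = 57 − 2L.
A price-taking firm hires until the value of the marginal product equals the wage: P·MP_L = w, so 5·(57 − 2L) = 55.
Then 57 − 2L = 11, giving L = 23.

L* = 23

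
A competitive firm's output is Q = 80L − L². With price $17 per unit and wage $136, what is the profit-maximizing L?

The marginal product of L is MP_L = 80 − 2L.
A price-taking firm hires until the value of the marginal product equals the wage: P·MP_L = w, so 17·(80 − 2L) = 136.
Then 80 − 2L = 8, giving L = 36.

L* = 36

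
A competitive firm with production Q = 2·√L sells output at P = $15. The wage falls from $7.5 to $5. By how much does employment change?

ΔL = 5

From P·MP_L = w with MP_L = L^(-1/2), the labor demand is L(w) = (15/w)^(2).
At w = 7.5: L = 4. At w = 5: L = 9.
ΔL = 9 − 4 = 5.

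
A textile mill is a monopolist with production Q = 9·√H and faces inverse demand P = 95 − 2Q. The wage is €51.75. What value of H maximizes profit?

Marginal revenue from the inverse demand is MR = 95 − 4Q.
The marginal product is MP_H = 4.5·H^(-1/2).
A monopolist hires until marginal revenue product equals the wage: MR·MP_H = w.
At H, Q = 9·√H. Substituting and solving: (95 − 36·√H)·4.5·H^(-1/2) = 51.75 gives H = 4.

H* = 4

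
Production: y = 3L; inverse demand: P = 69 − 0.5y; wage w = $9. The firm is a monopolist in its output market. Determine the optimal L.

Marginal revenue from the inverse demand is MR = 69 − y.
The marginal product is MP_L = 3.
A monopolist hires until marginal revenue product equals the wage: MR·MP_L = w.
(69 − 3L)·3 = 9, so L = 22.

L* = 22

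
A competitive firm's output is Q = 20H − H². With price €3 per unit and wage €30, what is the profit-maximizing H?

H* = 5

The marginal product of H is MP_H = 20 − 2H.
A price-taking firm hires until the value of the marginal product equals the wage: P·MP_H = w, so 3·(20 − 2H) = 30.
Then 20 − 2H = 10, giving H = 5.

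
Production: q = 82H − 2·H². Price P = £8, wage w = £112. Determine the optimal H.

The marginal product of H is MP_H = 82 − 4H.
A price-taking firm hires until the value of the marginal product equals the wage: P·MP_H = w, so 8·(82 − 4H) = 112.
Then 82 − 4H = 14, giving H = 17.

H* = 17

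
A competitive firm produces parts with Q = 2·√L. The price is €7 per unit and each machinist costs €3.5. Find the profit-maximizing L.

L* = 4

MP_L = (1/2)·2·L^(-1/2) = L^(-1/2).
Profit maximization for a price taker requires P·MP_L = w: 7·L^(-1/2) = 3.5.
So L^(-1/2) = 0.5, which gives L = 4.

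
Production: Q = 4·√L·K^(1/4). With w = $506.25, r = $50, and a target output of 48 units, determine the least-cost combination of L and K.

Cost minimization requires the marginal rate of technical substitution to equal the input-price ratio: MP_L/MP_K = w/r.
Here MP_L/MP_K = (1/2)·(K/L)/(1/4) = 2·(K/L). Setting this equal to 506.25/50 = 10.125 gives K = 5.0625L.
Substituting into Q = 48: 4·L^(1/2)·(5.0625L)^(1/4) = 48.
Solving, L = 16 and K = 81.

L* = 16, K* = 81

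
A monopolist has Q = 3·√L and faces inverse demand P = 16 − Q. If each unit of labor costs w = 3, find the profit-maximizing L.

Marginal revenue from the inverse demand is MR = 16 − 2Q.
The marginal product is MP_L = 1.5·L^(-1/2).
A monopolist hires until marginal revenue product equals the wage: MR·MP_L = w.
At L, Q = 3·√L. Substituting and solving: (16 − 6·√L)·1.5·L^(-1/2) = 3 gives L = 4.

L* = 4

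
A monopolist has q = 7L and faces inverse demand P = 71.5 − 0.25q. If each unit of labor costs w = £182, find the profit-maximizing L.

L* = 13

Marginal revenue from the inverse demand is MR = 71.5 − 0.5q.
The marginal product is MP_L = 7.
A monopolist hires until marginal revenue product equals the wage: MR·MP_L = w.
(71.5 − 3.5L)·7 = 182, so L = 13.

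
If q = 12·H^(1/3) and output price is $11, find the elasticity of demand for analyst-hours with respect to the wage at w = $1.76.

ε = -1.5

MP_H = (1/3)·12·H^(-2/3), so P·MP_H = w gives 44·H^(-2/3) = w.
Solving, H(w) = (44/w)^(3/2). This is a constant-elasticity form: H ∝ w^(−3/2), so ε = −3/2.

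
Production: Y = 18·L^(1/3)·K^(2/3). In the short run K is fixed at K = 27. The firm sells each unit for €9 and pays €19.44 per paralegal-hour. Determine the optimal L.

L* = 125

With K = 27, MP_L = (1/3)·18·L^(-2/3)·27^(2/3) = 54·L^(-2/3).
Profit maximization for a price taker requires P·MP_L = w: 9·54·L^(-2/3) = 19.44.
So L^(-2/3) = 0.04, which gives L = 125.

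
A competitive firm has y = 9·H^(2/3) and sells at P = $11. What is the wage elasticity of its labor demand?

ε = -3

MP_H = (2/3)·9·H^(-1/3), so P·MP_H = w gives 66·H^(-1/3) = w.
Solving, H(w) = (66/w)^(3). This is a constant-elasticity form: H ∝ w^(−3), so ε = −3.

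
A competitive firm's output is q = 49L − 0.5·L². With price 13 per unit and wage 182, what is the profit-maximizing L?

The marginal product of L is MP_L = 49 − L.
A price-taking firm hires until the value of the marginal product equals the wage: P·MP_L = w, so 13·(49 − L) = 182.
Then 49 − L = 14, giving L = 35.

L* = 35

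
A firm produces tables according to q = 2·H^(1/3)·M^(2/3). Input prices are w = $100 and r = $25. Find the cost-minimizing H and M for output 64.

H* = 8, M* = 64

Cost minimization requires the marginal rate of technical substitution to equal the input-price ratio: MP_H/MP_M = w/r.
Here MP_H/MP_M = (1/3)·(M/H)/(2/3) = 0.5·(M/H). Setting this equal to 100/25 = 4 gives M = 8H.
Substituting into q = 64: 2·H^(1/3)·(8H)^(2/3) = 64.
Solving, H = 8 and M = 64.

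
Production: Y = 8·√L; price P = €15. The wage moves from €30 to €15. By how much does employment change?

From P·MP_L = w with MP_L = 4·L^(-1/2), the labor demand is L(w) = (60/w)^(2).
At w = 30: L = 4. At w = 15: L = 16.
ΔL = 16 − 4 = 12.

ΔL = 12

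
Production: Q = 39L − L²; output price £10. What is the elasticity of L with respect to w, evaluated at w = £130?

ε = -0.5

From P·MP_L = w with MP_L = 39 − 2L, labor demand is L(w) = (39 − w/10)/2.
dL/dw = −1/(20) = -0.05.
At w = 130, L = 13, so ε = (dL/dw)·(w/L) = (-0.05)·(130/13) = -0.5.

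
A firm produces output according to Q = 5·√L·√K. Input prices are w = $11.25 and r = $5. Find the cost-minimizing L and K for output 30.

L* = 4, K* = 9

Cost minimization requires the marginal rate of technical substitution to equal the input-price ratio: MP_L/MP_K = w/r.
Here MP_L/MP_K = (1/2)·(K/L)/(1/2) = (K/L). Setting this equal to 11.25/5 = 2.25 gives K = 2.25L.
Substituting into Q = 30: 5·L^(1/2)·(2.25L)^(1/2) = 30.
Solving, L = 4 and K = 9.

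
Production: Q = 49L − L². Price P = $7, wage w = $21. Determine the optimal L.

The marginal product of L is MP_L = 49 − 2L.
A price-taking firm hires until the value of the marginal product equals the wage: P·MP_L = w, so 7·(49 − 2L) = 21.
Then 49 − 2L = 3, giving L = 23.

L* = 23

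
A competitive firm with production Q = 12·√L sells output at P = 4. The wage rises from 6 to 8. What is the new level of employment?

L* = 9

From P·MP_L = w with MP_L = 6·L^(-1/2), the labor demand is L(w) = (24/w)^(2).
At w = 6: L = 16. At w = 8: L = 9.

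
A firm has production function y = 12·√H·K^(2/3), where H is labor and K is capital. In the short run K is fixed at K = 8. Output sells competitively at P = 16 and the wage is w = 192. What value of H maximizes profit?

With K = 8, MP_H = (1/2)·12·H^(-1/2)·8^(2/3) = 24·H^(-1/2).
Profit maximization for a price taker requires P·MP_H = w: 16·24·H^(-1/2) = 192.
So H^(-1/2) = 0.5, which gives H = 4.

H* = 4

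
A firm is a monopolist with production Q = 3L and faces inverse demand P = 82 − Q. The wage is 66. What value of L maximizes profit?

Marginal revenue from the inverse demand is MR = 82 − 2Q.
The marginal product is MP_L = 3.
A monopolist hires until marginal revenue product equals the wage: MR·MP_L = w.
(82 − 6L)·3 = 66, so L = 10.

L* = 10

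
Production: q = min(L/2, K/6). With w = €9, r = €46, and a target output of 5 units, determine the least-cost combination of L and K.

With a fixed-proportions technology, the cost-minimizing bundle uses no slack in either input: L/2 = K/6 = q.
So L = 2·5 = 10 and K = 6·5 = 30.

L* = 10, K* = 30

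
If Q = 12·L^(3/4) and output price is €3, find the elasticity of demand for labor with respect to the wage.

MP_L = (3/4)·12·L^(-1/4), so P·MP_L = w gives 27·L^(-1/4) = w.
Solving, L(w) = (27/w)^(4). This is a constant-elasticity form: L ∝ w^(−4), so ε = −4.

ε = -4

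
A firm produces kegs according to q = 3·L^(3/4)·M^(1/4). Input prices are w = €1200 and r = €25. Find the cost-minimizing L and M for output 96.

L* = 16, M* = 256

Cost minimization requires the marginal rate of technical substitution to equal the input-price ratio: MP_L/MP_M = w/r.
Here MP_L/MP_M = (3/4)·(M/L)/(1/4) = 3·(M/L). Setting this equal to 1200/25 = 48 gives M = 16L.
Substituting into q = 96: 3·L^(3/4)·(16L)^(1/4) = 96.
Solving, L = 16 and M = 256.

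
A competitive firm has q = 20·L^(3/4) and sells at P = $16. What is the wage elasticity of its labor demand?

MP_L = (3/4)·20·L^(-1/4), so P·MP_L = w gives 240·L^(-1/4) = w.
Solving, L(w) = (240/w)^(4). This is a constant-elasticity form: L ∝ w^(−4), so ε = −4.

ε = -4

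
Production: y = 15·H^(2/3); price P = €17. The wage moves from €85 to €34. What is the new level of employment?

From P·MP_H = w with MP_H = 10·H^(-1/3), the labor demand is H(w) = (170/w)^(3).
At w = 85: H = 8. At w = 34: H = 125.

H* = 125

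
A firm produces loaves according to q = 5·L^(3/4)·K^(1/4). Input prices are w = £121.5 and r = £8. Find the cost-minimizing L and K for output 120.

L* = 16, K* = 81

Cost minimization requires the marginal rate of technical substitution to equal the input-price ratio: MP_L/MP_K = w/r.
Here MP_L/MP_K = (3/4)·(K/L)/(1/4) = 3·(K/L). Setting this equal to 121.5/8 = 15.1875 gives K = 5.0625L.
Substituting into q = 120: 5·L^(3/4)·(5.0625L)^(1/4) = 120.
Solving, L = 16 and K = 81.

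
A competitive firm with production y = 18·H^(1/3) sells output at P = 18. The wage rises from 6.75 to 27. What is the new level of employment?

H* = 8

From P·MP_H = w with MP_H = 6·H^(-2/3), the labor demand is H(w) = (108/w)^(3/2).
At w = 6.75: H = 64. At w = 27: H = 8.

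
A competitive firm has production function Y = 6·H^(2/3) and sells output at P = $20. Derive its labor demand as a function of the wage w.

H(w) = 512000/w³

MP_H = (2/3)·6·H^(-1/3) = 4·H^(-1/3).
Setting P·MP_H = w: 80·H^(-1/3) = w.
Solving for H: H^(-1/3) = w/80, so H = (80/w)^(3).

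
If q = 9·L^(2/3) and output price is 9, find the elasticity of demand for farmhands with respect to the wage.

ε = -3

MP_L = (2/3)·9·L^(-1/3), so P·MP_L = w gives 54·L^(-1/3) = w.
Solving, L(w) = (54/w)^(3). This is a constant-elasticity form: L ∝ w^(−3), so ε = −3.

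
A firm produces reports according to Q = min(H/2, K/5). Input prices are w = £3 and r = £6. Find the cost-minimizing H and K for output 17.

With a fixed-proportions technology, the cost-minimizing bundle uses no slack in either input: H/2 = K/5 = Q.
So H = 2·17 = 34 and K = 5·17 = 85.

H* = 34, K* = 85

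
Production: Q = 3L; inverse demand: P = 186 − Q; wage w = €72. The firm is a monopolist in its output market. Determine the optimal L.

L* = 27

Marginal revenue from the inverse demand is MR = 186 − 2Q.
The marginal product is MP_L = 3.
A monopolist hires until marginal revenue product equals the wage: MR·MP_L = w.
(186 − 6L)·3 = 72, so L = 27.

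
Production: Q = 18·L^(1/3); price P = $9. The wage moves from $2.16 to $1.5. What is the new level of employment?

From P·MP_L = w with MP_L = 6·L^(-2/3), the labor demand is L(w) = (54/w)^(3/2).
At w = 2.16: L = 125. At w = 1.5: L = 216.

L* = 216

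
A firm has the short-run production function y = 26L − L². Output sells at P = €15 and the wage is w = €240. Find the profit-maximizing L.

L* = 5

The marginal product of L is MP_L = 26 − 2L.
A price-taking firm hires until the value of the marginal product equals the wage: P·MP_L = w, so 15·(26 − 2L) = 240.
Then 26 − 2L = 16, giving L = 5.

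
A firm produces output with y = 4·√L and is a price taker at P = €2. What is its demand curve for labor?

MP_L = (1/2)·4·L^(-1/2) = 2·L^(-1/2).
Setting P·MP_L = w: 4·L^(-1/2) = w.
Solving for L: L^(-1/2) = w/4, so L = (4/w)^(2).

L(w) = 16/w²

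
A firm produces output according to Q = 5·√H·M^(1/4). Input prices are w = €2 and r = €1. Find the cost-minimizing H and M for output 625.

Cost minimization requires the marginal rate of technical substitution to equal the input-price ratio: MP_H/MP_M = w/r.
Here MP_H/MP_M = (1/2)·(M/H)/(1/4) = 2·(M/H). Setting this equal to 2/1 = 2 gives M = H.
Substituting into Q = 625: 5·H^(1/2)·(H)^(1/4) = 625.
Solving, H = 625 and M = 625.

H* = 625, M* = 625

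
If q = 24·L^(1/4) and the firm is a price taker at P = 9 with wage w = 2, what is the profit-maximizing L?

MP_L = (1/4)·24·L^(-3/4) = 6·L^(-3/4).
Profit maximization for a price taker requires P·MP_L = w: 9·6·L^(-3/4) = 2.
So L^(-3/4) = 1/27, which gives L = 81.

L* = 81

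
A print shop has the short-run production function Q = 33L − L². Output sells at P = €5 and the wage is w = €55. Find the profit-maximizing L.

L* = 11

The marginal product of L is MP_L = 33 − 2L.
A price-taking firm hires until the value of the marginal product equals the wage: P·MP_L = w, so 5·(33 − 2L) = 55.
Then 33 − 2L = 11, giving L = 11.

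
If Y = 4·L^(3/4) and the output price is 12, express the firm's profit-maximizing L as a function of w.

MP_L = (3/4)·4·L^(-1/4) = 3·L^(-1/4).
Setting P·MP_L = w: 36·L^(-1/4) = w.
Solving for L: L^(-1/4) = w/36, so L = (36/w)^(4).

L(w) = 1679616/w^(4)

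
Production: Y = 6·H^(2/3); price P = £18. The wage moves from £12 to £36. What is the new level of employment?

H* = 8

From P·MP_H = w with MP_H = 4·H^(-1/3), the labor demand is H(w) = (72/w)^(3).
At w = 12: H = 216. At w = 36: H = 8.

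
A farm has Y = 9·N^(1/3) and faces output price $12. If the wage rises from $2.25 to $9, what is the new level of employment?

N* = 8

From P·MP_N = w with MP_N = 3·N^(-2/3), the labor demand is N(w) = (36/w)^(3/2).
At w = 2.25: N = 64. At w = 9: N = 8.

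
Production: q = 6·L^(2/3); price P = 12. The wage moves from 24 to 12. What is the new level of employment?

L* = 64

From P·MP_L = w with MP_L = 4·L^(-1/3), the labor demand is L(w) = (48/w)^(3).
At w = 24: L = 8. At w = 12: L = 64.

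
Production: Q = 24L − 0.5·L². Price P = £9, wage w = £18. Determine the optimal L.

The marginal product of L is MP_L = 24 − L.
A price-taking firm hires until the value of the marginal product equals the wage: P·MP_L = w, so 9·(24 − L) = 18.
Then 24 − L = 2, giving L = 22.

L* = 22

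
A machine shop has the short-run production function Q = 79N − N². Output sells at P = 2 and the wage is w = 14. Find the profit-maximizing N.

N* = 36

The marginal product of N is MP_N = 79 − 2N.
A price-taking firm hires until the value of the marginal product equals the wage: P·MP_N = w, so 2·(79 − 2N) = 14.
Then 79 − 2N = 7, giving N = 36.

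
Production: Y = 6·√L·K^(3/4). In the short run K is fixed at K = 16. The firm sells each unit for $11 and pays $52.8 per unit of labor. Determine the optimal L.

L* = 25

With K = 16, MP_L = (1/2)·6·L^(-1/2)·16^(3/4) = 24·L^(-1/2).
Profit maximization for a price taker requires P·MP_L = w: 11·24·L^(-1/2) = 52.8.
So L^(-1/2) = 0.2, which gives L = 25.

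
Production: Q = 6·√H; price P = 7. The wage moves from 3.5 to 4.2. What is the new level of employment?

H* = 25

From P·MP_H = w with MP_H = 3·H^(-1/2), the labor demand is H(w) = (21/w)^(2).
At w = 3.5: H = 36. At w = 4.2: H = 25.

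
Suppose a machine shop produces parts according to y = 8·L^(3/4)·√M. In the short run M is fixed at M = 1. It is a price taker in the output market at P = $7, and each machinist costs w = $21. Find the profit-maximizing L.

With M = 1, MP_L = (3/4)·8·L^(-1/4)·1^(1/2) = 6·L^(-1/4).
Profit maximization for a price taker requires P·MP_L = w: 7·6·L^(-1/4) = 21.
So L^(-1/4) = 0.5, which gives L = 16.

L* = 16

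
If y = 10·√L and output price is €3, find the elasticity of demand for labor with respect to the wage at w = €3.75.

MP_L = (1/2)·10·L^(-1/2), so P·MP_L = w gives 15·L^(-1/2) = w.
Solving, L(w) = (15/w)^(2). This is a constant-elasticity form: L ∝ w^(−2), so ε = −2.

ε = -2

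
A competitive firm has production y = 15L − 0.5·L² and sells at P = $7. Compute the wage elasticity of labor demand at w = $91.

ε = -6.5

From P·MP_L = w with MP_L = 15 − L, labor demand is L(w) = 15 − w/7.
dL/dw = −1/(7) = -1/7.
At w = 91, L = 2, so ε = (dL/dw)·(w/L) = (-1/7)·(91/2) = -6.5.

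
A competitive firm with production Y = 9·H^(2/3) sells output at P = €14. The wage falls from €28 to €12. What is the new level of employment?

H* = 343

From P·MP_H = w with MP_H = 6·H^(-1/3), the labor demand is H(w) = (84/w)^(3).
At w = 28: H = 27. At w = 12: H = 343.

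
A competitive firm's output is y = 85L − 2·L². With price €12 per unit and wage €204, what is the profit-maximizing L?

L* = 17

The marginal product of L is MP_L = 85 − 4L.
A price-taking firm hires until the value of the marginal product equals the wage: P·MP_L = w, so 12·(85 − 4L) = 204.
Then 85 − 4L = 17, giving L = 17.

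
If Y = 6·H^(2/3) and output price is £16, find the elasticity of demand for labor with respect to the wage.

ε = -3

MP_H = (2/3)·6·H^(-1/3), so P·MP_H = w gives 64·H^(-1/3) = w.
Solving, H(w) = (64/w)^(3). This is a constant-elasticity form: H ∝ w^(−3), so ε = −3.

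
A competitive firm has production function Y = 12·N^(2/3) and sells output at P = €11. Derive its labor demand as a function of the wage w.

N(w) = 681472/w³

MP_N = (2/3)·12·N^(-1/3) = 8·N^(-1/3).
Setting P·MP_N = w: 88·N^(-1/3) = w.
Solving for N: N^(-1/3) = w/88, so N = (88/w)^(3).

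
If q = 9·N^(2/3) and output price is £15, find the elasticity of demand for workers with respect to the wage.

ε = -3

MP_N = (2/3)·9·N^(-1/3), so P·MP_N = w gives 90·N^(-1/3) = w.
Solving, N(w) = (90/w)^(3). This is a constant-elasticity form: N ∝ w^(−3), so ε = −3.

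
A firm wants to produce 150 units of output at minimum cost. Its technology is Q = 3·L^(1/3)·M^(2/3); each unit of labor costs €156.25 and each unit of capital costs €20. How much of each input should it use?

Cost minimization requires the marginal rate of technical substitution to equal the input-price ratio: MP_L/MP_M = w/r.
Here MP_L/MP_M = (1/3)·(M/L)/(2/3) = 0.5·(M/L). Setting this equal to 156.25/20 = 7.8125 gives M = 15.625L.
Substituting into Q = 150: 3·L^(1/3)·(15.625L)^(2/3) = 150.
Solving, L = 8 and M = 125.

L* = 8, M* = 125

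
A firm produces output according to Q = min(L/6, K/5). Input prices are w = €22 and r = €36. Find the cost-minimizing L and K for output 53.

L* = 318, K* = 265

With a fixed-proportions technology, the cost-minimizing bundle uses no slack in either input: L/6 = K/5 = Q.
So L = 6·53 = 318 and K = 5·53 = 265.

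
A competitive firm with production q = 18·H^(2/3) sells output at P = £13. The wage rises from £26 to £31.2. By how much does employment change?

ΔH = -91

From P·MP_H = w with MP_H = 12·H^(-1/3), the labor demand is H(w) = (156/w)^(3).
At w = 26: H = 216. At w = 31.2: H = 125.
ΔH = 125 − 216 = -91.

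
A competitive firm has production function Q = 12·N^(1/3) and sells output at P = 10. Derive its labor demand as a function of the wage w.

MP_N = (1/3)·12·N^(-2/3) = 4·N^(-2/3).
Setting P·MP_N = w: 40·N^(-2/3) = w.
Solving for N: N^(-2/3) = w/40, so N = (40/w)^(3/2).

N(w) = (40/w)^(3/2)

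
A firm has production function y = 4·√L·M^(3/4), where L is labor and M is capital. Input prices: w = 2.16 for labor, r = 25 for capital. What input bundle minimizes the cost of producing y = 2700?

L* = 625, M* = 81

Cost minimization requires the marginal rate of technical substitution to equal the input-price ratio: MP_L/MP_M = w/r.
Here MP_L/MP_M = (1/2)·(M/L)/(3/4) = (2/3)·(M/L). Setting this equal to 2.16/25 = 0.0864 gives M = 0.1296L.
Substituting into y = 2700: 4·L^(1/2)·(0.1296L)^(3/4) = 2700.
Solving, L = 625 and M = 81.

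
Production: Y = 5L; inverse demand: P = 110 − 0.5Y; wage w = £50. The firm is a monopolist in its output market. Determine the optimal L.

L* = 20

Marginal revenue from the inverse demand is MR = 110 − Y.
The marginal product is MP_L = 5.
A monopolist hires until marginal revenue product equals the wage: MR·MP_L = w.
(110 − 5L)·5 = 50, so L = 20.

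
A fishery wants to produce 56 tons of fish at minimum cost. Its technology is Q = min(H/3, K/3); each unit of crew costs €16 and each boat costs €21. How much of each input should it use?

H* = 168, K* = 168

With a fixed-proportions technology, the cost-minimizing bundle uses no slack in either input: H/3 = K/3 = Q.
So H = 3·56 = 168 and K = 3·56 = 168.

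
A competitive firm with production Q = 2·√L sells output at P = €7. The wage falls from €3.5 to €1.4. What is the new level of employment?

L* = 25

From P·MP_L = w with MP_L = L^(-1/2), the labor demand is L(w) = (7/w)^(2).
At w = 3.5: L = 4. At w = 1.4: L = 25.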